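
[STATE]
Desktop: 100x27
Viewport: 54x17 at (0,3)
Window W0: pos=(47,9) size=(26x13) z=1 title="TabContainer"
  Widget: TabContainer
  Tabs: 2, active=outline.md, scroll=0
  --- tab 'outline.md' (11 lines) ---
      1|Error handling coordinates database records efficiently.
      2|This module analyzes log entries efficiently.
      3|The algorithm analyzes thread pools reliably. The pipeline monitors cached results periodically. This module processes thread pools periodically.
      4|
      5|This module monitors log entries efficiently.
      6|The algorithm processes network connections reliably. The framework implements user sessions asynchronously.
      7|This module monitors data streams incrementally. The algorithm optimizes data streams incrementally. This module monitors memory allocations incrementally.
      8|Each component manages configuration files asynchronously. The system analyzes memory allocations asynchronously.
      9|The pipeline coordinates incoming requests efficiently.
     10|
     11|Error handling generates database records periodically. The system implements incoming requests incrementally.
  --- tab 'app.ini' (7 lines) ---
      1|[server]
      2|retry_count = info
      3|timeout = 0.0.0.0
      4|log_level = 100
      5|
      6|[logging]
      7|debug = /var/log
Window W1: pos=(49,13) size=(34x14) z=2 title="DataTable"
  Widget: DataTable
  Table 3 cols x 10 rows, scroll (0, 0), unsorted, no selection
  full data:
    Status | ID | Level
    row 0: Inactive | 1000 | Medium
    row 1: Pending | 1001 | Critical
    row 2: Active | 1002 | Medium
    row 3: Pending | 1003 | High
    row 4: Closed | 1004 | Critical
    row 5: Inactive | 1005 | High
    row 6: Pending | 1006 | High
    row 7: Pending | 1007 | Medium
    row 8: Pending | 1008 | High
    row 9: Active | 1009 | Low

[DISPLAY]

                                                      
                                                      
                                                      
                                                      
                                                      
                                                      
                                               ┏━━━━━━
                                               ┃ TabCo
                                               ┠──────
                                               ┃[outli
                                               ┃─┏━━━━
                                               ┃E┃ Dat
                                               ┃T┠────
                                               ┃T┃Stat
                                               ┃ ┃────
                                               ┃T┃Inac
                                               ┃T┃Pend


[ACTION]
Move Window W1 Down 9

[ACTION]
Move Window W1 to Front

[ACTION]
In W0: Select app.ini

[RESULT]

                                                      
                                                      
                                                      
                                                      
                                                      
                                                      
                                               ┏━━━━━━
                                               ┃ TabCo
                                               ┠──────
                                               ┃ outli
                                               ┃─┏━━━━
                                               ┃[┃ Dat
                                               ┃r┠────
                                               ┃t┃Stat
                                               ┃l┃────
                                               ┃ ┃Inac
                                               ┃[┃Pend


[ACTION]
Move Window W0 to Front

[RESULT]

                                                      
                                                      
                                                      
                                                      
                                                      
                                                      
                                               ┏━━━━━━
                                               ┃ TabCo
                                               ┠──────
                                               ┃ outli
                                               ┃──────
                                               ┃[serve
                                               ┃retry_
                                               ┃timeou
                                               ┃log_le
                                               ┃      
                                               ┃[loggi


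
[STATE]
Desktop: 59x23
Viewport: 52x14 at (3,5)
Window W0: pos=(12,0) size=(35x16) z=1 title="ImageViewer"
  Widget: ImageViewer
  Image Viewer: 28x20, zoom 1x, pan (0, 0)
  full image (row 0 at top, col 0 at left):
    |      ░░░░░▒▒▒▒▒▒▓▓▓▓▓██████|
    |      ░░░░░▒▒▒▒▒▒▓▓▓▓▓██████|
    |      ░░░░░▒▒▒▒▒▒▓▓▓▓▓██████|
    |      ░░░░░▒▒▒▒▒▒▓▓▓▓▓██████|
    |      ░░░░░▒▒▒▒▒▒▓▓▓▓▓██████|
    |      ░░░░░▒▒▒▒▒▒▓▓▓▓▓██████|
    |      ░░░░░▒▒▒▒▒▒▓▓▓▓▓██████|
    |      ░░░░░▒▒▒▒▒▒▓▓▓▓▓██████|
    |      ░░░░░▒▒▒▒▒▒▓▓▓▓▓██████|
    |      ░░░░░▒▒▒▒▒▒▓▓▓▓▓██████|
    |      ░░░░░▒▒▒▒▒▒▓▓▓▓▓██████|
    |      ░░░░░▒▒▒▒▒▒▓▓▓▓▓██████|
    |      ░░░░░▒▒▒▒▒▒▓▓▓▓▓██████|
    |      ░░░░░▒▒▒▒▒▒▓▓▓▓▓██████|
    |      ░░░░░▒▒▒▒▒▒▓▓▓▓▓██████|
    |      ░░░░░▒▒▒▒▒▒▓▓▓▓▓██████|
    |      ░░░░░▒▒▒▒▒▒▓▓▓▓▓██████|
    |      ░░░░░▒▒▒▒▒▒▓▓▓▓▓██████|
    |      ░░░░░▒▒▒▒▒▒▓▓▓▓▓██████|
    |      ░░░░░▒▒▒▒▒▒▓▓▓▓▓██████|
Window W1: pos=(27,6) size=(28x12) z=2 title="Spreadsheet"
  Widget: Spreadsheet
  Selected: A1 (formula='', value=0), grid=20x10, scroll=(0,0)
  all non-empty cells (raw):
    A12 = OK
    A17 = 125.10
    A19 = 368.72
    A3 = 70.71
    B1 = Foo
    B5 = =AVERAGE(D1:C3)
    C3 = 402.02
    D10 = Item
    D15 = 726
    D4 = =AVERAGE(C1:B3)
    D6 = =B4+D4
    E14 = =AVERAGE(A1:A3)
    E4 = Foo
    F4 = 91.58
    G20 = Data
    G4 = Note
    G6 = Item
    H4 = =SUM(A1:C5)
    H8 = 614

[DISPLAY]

         ┃      ░░░░░▒▒▒▒▒▒▓▓▓▓▓██████     ┃        
         ┃      ░░░░░▒▒▒┏━━━━━━━━━━━━━━━━━━━━━━━━━━┓
         ┃      ░░░░░▒▒▒┃ Spreadsheet              ┃
         ┃      ░░░░░▒▒▒┠──────────────────────────┨
         ┃      ░░░░░▒▒▒┃A1:                       ┃
         ┃      ░░░░░▒▒▒┃       A       B       C  ┃
         ┃      ░░░░░▒▒▒┃--------------------------┃
         ┃      ░░░░░▒▒▒┃  1      [0]Foo           ┃
         ┃      ░░░░░▒▒▒┃  2        0       0      ┃
         ┃      ░░░░░▒▒▒┃  3    70.71       0  402.┃
         ┗━━━━━━━━━━━━━━┃  4        0       0      ┃
                        ┃  5        0   67.00      ┃
                        ┗━━━━━━━━━━━━━━━━━━━━━━━━━━┛
                                                    


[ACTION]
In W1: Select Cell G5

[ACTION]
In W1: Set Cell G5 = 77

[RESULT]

         ┃      ░░░░░▒▒▒▒▒▒▓▓▓▓▓██████     ┃        
         ┃      ░░░░░▒▒▒┏━━━━━━━━━━━━━━━━━━━━━━━━━━┓
         ┃      ░░░░░▒▒▒┃ Spreadsheet              ┃
         ┃      ░░░░░▒▒▒┠──────────────────────────┨
         ┃      ░░░░░▒▒▒┃G5: 77                    ┃
         ┃      ░░░░░▒▒▒┃       A       B       C  ┃
         ┃      ░░░░░▒▒▒┃--------------------------┃
         ┃      ░░░░░▒▒▒┃  1        0Foo           ┃
         ┃      ░░░░░▒▒▒┃  2        0       0      ┃
         ┃      ░░░░░▒▒▒┃  3    70.71       0  402.┃
         ┗━━━━━━━━━━━━━━┃  4        0       0      ┃
                        ┃  5        0   67.00      ┃
                        ┗━━━━━━━━━━━━━━━━━━━━━━━━━━┛
                                                    


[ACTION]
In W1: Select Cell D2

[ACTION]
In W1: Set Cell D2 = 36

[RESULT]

         ┃      ░░░░░▒▒▒▒▒▒▓▓▓▓▓██████     ┃        
         ┃      ░░░░░▒▒▒┏━━━━━━━━━━━━━━━━━━━━━━━━━━┓
         ┃      ░░░░░▒▒▒┃ Spreadsheet              ┃
         ┃      ░░░░░▒▒▒┠──────────────────────────┨
         ┃      ░░░░░▒▒▒┃D2: 36                    ┃
         ┃      ░░░░░▒▒▒┃       A       B       C  ┃
         ┃      ░░░░░▒▒▒┃--------------------------┃
         ┃      ░░░░░▒▒▒┃  1        0Foo           ┃
         ┃      ░░░░░▒▒▒┃  2        0       0      ┃
         ┃      ░░░░░▒▒▒┃  3    70.71       0  402.┃
         ┗━━━━━━━━━━━━━━┃  4        0       0      ┃
                        ┃  5        0   73.00      ┃
                        ┗━━━━━━━━━━━━━━━━━━━━━━━━━━┛
                                                    


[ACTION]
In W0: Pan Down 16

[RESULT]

         ┃      ░░░░░▒▒▒▒▒▒▓▓▓▓▓██████     ┃        
         ┃      ░░░░░▒▒▒┏━━━━━━━━━━━━━━━━━━━━━━━━━━┓
         ┃              ┃ Spreadsheet              ┃
         ┃              ┠──────────────────────────┨
         ┃              ┃D2: 36                    ┃
         ┃              ┃       A       B       C  ┃
         ┃              ┃--------------------------┃
         ┃              ┃  1        0Foo           ┃
         ┃              ┃  2        0       0      ┃
         ┃              ┃  3    70.71       0  402.┃
         ┗━━━━━━━━━━━━━━┃  4        0       0      ┃
                        ┃  5        0   73.00      ┃
                        ┗━━━━━━━━━━━━━━━━━━━━━━━━━━┛
                                                    


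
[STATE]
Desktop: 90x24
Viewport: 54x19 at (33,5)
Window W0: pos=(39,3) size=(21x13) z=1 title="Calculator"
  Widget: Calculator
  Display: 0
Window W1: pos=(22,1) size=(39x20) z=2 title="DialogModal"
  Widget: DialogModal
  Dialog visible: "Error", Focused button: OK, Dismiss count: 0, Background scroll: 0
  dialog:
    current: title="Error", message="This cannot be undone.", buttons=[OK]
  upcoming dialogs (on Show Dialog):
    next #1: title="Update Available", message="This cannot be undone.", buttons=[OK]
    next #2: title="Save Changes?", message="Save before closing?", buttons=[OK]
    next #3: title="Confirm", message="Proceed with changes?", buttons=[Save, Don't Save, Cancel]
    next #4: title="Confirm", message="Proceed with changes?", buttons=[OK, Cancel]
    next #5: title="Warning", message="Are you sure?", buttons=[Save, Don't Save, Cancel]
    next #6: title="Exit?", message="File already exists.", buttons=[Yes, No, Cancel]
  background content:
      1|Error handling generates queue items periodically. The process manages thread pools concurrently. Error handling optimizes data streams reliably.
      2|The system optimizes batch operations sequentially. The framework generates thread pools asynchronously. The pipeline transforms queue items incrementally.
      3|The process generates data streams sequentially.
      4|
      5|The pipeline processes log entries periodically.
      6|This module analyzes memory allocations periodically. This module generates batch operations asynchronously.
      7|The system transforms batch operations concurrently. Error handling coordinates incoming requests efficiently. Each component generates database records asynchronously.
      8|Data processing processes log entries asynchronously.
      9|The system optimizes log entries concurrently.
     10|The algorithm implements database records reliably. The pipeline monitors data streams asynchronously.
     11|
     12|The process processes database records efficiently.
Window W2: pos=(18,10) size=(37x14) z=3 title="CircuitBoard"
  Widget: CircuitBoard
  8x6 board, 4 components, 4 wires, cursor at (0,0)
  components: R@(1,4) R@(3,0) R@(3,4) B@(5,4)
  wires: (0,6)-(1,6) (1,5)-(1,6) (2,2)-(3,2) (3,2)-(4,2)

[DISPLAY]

 optimizes batch operations┃                          
s generates data streams se┃                          
                           ┃                          
ne processes log entries pe┃                          
────────────────────┐ocatio┃                          
━━━━━━━━━━━━━━━━━━━━━┓ation┃                          
                     ┃tries┃                          
─────────────────────┨ conc┃                          
 6 7                 ┃e rec┃                          
              ·      ┃     ┃                          
              │      ┃ecord┃                          
      R   · ─ ·      ┃     ┃                          
                     ┃     ┃                          
                     ┃     ┃                          
                     ┃     ┃                          
      R              ┃━━━━━┛                          
                     ┃                                
                     ┃                                
━━━━━━━━━━━━━━━━━━━━━┛                                


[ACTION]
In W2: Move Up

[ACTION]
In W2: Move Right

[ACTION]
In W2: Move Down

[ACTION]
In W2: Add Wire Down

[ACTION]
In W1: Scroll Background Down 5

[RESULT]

 transforms batch operation┃                          
ssing processes log entries┃                          
 optimizes log entries conc┃                          
thm implements database rec┃                          
────────────────────┐      ┃                          
━━━━━━━━━━━━━━━━━━━━━┓ecord┃                          
                     ┃     ┃                          
─────────────────────┨     ┃                          
 6 7                 ┃     ┃                          
              ·      ┃     ┃                          
              │      ┃     ┃                          
      R   · ─ ·      ┃     ┃                          
                     ┃     ┃                          
                     ┃     ┃                          
                     ┃     ┃                          
      R              ┃━━━━━┛                          
                     ┃                                
                     ┃                                
━━━━━━━━━━━━━━━━━━━━━┛                                


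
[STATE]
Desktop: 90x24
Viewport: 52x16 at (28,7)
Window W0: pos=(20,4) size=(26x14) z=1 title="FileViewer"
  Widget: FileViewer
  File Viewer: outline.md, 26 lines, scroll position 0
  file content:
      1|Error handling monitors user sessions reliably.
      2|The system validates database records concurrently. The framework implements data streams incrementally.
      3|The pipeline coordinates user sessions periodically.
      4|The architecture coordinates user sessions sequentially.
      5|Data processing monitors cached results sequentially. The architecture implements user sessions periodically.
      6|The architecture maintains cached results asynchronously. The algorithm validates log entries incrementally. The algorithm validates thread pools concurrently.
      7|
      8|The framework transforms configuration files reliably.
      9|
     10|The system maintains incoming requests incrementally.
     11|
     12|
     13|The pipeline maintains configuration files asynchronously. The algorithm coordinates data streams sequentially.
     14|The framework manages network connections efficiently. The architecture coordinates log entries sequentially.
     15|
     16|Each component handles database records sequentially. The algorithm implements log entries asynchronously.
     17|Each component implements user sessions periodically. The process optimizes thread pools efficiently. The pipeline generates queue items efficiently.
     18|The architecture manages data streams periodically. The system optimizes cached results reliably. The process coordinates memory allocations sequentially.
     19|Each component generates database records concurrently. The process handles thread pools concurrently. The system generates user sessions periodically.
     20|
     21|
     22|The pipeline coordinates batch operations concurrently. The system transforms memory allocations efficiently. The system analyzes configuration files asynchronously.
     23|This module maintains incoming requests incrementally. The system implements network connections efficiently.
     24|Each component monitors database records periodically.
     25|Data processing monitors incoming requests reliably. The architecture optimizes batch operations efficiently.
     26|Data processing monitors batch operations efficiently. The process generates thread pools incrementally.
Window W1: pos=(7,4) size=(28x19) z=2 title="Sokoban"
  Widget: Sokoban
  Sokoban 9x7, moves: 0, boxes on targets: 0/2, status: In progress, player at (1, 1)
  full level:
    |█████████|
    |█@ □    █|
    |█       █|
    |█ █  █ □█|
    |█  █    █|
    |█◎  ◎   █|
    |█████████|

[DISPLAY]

      ┃ monitors▲┃                                  
      ┃idates da█┃                                  
      ┃oordinate░┃                                  
      ┃re coordi░┃                                  
      ┃g monitor░┃                                  
      ┃re mainta░┃                                  
      ┃         ░┃                                  
      ┃transform░┃                                  
      ┃         ░┃                                  
      ┃ntains in▼┃                                  
      ┃━━━━━━━━━━┛                                  
      ┃                                             
      ┃                                             
      ┃                                             
      ┃                                             
━━━━━━┛                                             


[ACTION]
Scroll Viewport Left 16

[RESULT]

█████                 ┃ monitors▲┃                  
    █                 ┃idates da█┃                  
    █                 ┃oordinate░┃                  
 █ □█                 ┃re coordi░┃                  
    █                 ┃g monitor░┃                  
◎   █                 ┃re mainta░┃                  
█████                 ┃         ░┃                  
s: 0  0/2             ┃transform░┃                  
                      ┃         ░┃                  
                      ┃ntains in▼┃                  
                      ┃━━━━━━━━━━┛                  
                      ┃                             
                      ┃                             
                      ┃                             
                      ┃                             
━━━━━━━━━━━━━━━━━━━━━━┛                             


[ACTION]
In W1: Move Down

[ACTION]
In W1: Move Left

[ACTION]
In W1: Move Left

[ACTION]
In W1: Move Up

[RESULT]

█████                 ┃ monitors▲┃                  
    █                 ┃idates da█┃                  
    █                 ┃oordinate░┃                  
 █ □█                 ┃re coordi░┃                  
    █                 ┃g monitor░┃                  
◎   █                 ┃re mainta░┃                  
█████                 ┃         ░┃                  
s: 2  0/2             ┃transform░┃                  
                      ┃         ░┃                  
                      ┃ntains in▼┃                  
                      ┃━━━━━━━━━━┛                  
                      ┃                             
                      ┃                             
                      ┃                             
                      ┃                             
━━━━━━━━━━━━━━━━━━━━━━┛                             


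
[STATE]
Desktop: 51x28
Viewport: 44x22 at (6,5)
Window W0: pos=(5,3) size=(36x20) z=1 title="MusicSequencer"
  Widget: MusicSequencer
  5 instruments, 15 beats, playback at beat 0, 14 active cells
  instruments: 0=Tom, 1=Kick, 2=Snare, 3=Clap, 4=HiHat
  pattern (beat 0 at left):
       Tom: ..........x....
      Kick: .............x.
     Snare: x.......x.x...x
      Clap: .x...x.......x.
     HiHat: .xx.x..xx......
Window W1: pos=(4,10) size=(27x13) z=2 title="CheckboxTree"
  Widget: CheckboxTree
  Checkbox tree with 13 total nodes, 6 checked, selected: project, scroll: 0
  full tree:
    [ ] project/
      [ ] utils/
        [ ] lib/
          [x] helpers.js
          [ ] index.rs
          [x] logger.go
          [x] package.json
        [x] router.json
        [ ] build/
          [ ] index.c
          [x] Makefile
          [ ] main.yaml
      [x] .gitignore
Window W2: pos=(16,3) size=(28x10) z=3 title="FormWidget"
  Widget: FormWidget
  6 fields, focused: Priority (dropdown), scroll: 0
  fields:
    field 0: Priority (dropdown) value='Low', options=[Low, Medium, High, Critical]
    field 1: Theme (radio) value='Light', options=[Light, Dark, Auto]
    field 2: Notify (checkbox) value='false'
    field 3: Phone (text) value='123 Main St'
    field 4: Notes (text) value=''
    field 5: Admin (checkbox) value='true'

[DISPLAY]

──────────┠──────────────────────────┨      
      ▼123┃> Priority:   [Low      ▼]┃      
   Tom····┃  Theme:      (●) Light  (┃      
  Kick····┃  Notify:     [ ]         ┃      
 Snare█···┃  Phone:      [123 Main S]┃      
━━━━━━━━━━┃  Notes:      [          ]┃      
CheckboxTr┃  Admin:      [x]         ┃      
──────────┗━━━━━━━━━━━━━━━━━━━━━━━━━━┛      
[-] project/            ┃         ┃         
  [-] utils/            ┃         ┃         
    [-] lib/            ┃         ┃         
      [x] helpers.js    ┃         ┃         
      [ ] index.rs      ┃         ┃         
      [x] logger.go     ┃         ┃         
      [x] package.json  ┃         ┃         
    [x] router.json     ┃         ┃         
    [-] build/          ┃         ┃         
━━━━━━━━━━━━━━━━━━━━━━━━┛━━━━━━━━━┛         
                                            
                                            
                                            
                                            


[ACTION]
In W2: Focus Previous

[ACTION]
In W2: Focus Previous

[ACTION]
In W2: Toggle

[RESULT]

──────────┠──────────────────────────┨      
      ▼123┃  Priority:   [Low      ▼]┃      
   Tom····┃  Theme:      (●) Light  (┃      
  Kick····┃  Notify:     [ ]         ┃      
 Snare█···┃  Phone:      [123 Main S]┃      
━━━━━━━━━━┃> Notes:      [          ]┃      
CheckboxTr┃  Admin:      [x]         ┃      
──────────┗━━━━━━━━━━━━━━━━━━━━━━━━━━┛      
[-] project/            ┃         ┃         
  [-] utils/            ┃         ┃         
    [-] lib/            ┃         ┃         
      [x] helpers.js    ┃         ┃         
      [ ] index.rs      ┃         ┃         
      [x] logger.go     ┃         ┃         
      [x] package.json  ┃         ┃         
    [x] router.json     ┃         ┃         
    [-] build/          ┃         ┃         
━━━━━━━━━━━━━━━━━━━━━━━━┛━━━━━━━━━┛         
                                            
                                            
                                            
                                            


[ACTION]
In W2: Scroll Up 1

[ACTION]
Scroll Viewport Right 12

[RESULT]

─────────┠──────────────────────────┨       
     ▼123┃  Priority:   [Low      ▼]┃       
  Tom····┃  Theme:      (●) Light  (┃       
 Kick····┃  Notify:     [ ]         ┃       
Snare█···┃  Phone:      [123 Main S]┃       
━━━━━━━━━┃> Notes:      [          ]┃       
heckboxTr┃  Admin:      [x]         ┃       
─────────┗━━━━━━━━━━━━━━━━━━━━━━━━━━┛       
-] project/            ┃         ┃          
 [-] utils/            ┃         ┃          
   [-] lib/            ┃         ┃          
     [x] helpers.js    ┃         ┃          
     [ ] index.rs      ┃         ┃          
     [x] logger.go     ┃         ┃          
     [x] package.json  ┃         ┃          
   [x] router.json     ┃         ┃          
   [-] build/          ┃         ┃          
━━━━━━━━━━━━━━━━━━━━━━━┛━━━━━━━━━┛          
                                            
                                            
                                            
                                            


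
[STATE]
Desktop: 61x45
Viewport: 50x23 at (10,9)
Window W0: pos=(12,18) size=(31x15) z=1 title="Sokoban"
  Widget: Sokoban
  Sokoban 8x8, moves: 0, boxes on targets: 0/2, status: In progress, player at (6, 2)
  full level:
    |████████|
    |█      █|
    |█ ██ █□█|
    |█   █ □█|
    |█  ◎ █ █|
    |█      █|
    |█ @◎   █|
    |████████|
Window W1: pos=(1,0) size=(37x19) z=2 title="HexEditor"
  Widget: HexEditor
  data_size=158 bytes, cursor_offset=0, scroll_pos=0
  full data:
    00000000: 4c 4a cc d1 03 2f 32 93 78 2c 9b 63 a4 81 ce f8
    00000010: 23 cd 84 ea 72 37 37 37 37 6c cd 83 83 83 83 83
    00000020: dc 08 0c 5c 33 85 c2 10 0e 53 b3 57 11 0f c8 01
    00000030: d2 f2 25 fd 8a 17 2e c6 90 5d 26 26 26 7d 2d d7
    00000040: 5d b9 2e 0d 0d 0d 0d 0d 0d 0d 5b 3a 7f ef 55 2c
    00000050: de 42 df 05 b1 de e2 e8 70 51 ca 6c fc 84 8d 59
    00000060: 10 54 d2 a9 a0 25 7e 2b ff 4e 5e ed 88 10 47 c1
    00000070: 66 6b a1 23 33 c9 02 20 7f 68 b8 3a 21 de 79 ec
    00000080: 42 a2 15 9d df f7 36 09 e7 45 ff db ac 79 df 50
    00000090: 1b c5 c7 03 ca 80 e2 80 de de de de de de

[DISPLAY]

  10 54 d2 a9 a0 25 7e 2b  ┃                      
  66 6b a1 23 33 c9 02 20  ┃                      
  42 a2 15 9d df f7 36 09  ┃                      
  1b c5 c7 03 ca 80 e2 80  ┃                      
                           ┃                      
                           ┃                      
                           ┃                      
                           ┃                      
                           ┃                      
━━━━━━━━━━━━━━━━━━━━━━━━━━━┛━━━━┓                 
  ┃ Sokoban                     ┃                 
  ┠─────────────────────────────┨                 
  ┃████████                     ┃                 
  ┃█      █                     ┃                 
  ┃█ ██ █□█                     ┃                 
  ┃█   █ □█                     ┃                 
  ┃█  ◎ █ █                     ┃                 
  ┃█      █                     ┃                 
  ┃█ @◎   █                     ┃                 
  ┃████████                     ┃                 
  ┃Moves: 0  0/2                ┃                 
  ┃                             ┃                 
  ┃                             ┃                 


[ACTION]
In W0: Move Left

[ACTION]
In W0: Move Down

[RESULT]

  10 54 d2 a9 a0 25 7e 2b  ┃                      
  66 6b a1 23 33 c9 02 20  ┃                      
  42 a2 15 9d df f7 36 09  ┃                      
  1b c5 c7 03 ca 80 e2 80  ┃                      
                           ┃                      
                           ┃                      
                           ┃                      
                           ┃                      
                           ┃                      
━━━━━━━━━━━━━━━━━━━━━━━━━━━┛━━━━┓                 
  ┃ Sokoban                     ┃                 
  ┠─────────────────────────────┨                 
  ┃████████                     ┃                 
  ┃█      █                     ┃                 
  ┃█ ██ █□█                     ┃                 
  ┃█   █ □█                     ┃                 
  ┃█  ◎ █ █                     ┃                 
  ┃█      █                     ┃                 
  ┃█@ ◎   █                     ┃                 
  ┃████████                     ┃                 
  ┃Moves: 1  0/2                ┃                 
  ┃                             ┃                 
  ┃                             ┃                 


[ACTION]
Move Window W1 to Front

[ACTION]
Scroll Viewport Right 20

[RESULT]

 10 54 d2 a9 a0 25 7e 2b  ┃                       
 66 6b a1 23 33 c9 02 20  ┃                       
 42 a2 15 9d df f7 36 09  ┃                       
 1b c5 c7 03 ca 80 e2 80  ┃                       
                          ┃                       
                          ┃                       
                          ┃                       
                          ┃                       
                          ┃                       
━━━━━━━━━━━━━━━━━━━━━━━━━━┛━━━━┓                  
 ┃ Sokoban                     ┃                  
 ┠─────────────────────────────┨                  
 ┃████████                     ┃                  
 ┃█      █                     ┃                  
 ┃█ ██ █□█                     ┃                  
 ┃█   █ □█                     ┃                  
 ┃█  ◎ █ █                     ┃                  
 ┃█      █                     ┃                  
 ┃█@ ◎   █                     ┃                  
 ┃████████                     ┃                  
 ┃Moves: 1  0/2                ┃                  
 ┃                             ┃                  
 ┃                             ┃                  


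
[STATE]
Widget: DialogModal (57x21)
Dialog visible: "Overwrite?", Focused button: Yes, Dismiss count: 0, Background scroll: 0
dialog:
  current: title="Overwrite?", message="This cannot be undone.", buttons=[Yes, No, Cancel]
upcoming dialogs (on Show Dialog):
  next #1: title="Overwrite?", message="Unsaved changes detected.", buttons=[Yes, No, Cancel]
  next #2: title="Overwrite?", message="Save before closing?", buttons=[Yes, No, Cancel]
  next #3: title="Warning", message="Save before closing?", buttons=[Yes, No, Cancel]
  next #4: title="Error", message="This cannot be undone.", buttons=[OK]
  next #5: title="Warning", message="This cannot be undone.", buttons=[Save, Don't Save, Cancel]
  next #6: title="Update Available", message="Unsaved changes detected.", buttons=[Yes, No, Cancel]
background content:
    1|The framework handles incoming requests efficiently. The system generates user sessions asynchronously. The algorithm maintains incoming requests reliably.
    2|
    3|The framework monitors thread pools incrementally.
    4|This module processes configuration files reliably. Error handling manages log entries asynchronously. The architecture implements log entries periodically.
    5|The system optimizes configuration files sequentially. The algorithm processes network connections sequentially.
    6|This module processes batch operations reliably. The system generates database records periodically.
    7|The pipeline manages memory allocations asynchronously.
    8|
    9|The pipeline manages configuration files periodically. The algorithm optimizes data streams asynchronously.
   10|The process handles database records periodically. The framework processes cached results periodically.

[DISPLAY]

The framework handles incoming requests efficiently. The 
                                                         
The framework monitors thread pools incrementally.       
This module processes configuration files reliably. Error
The system optimizes configuration files sequentially. Th
This module processes batch operations reliably. The syst
The pipeline manages memory allocations asynchronously.  
                                                         
The pipeline ma┌────────────────────────┐periodically. Th
The process han│       Overwrite?       │odically. The fr
               │ This cannot be undone. │                
               │  [Yes]  No   Cancel    │                
               └────────────────────────┘                
                                                         
                                                         
                                                         
                                                         
                                                         
                                                         
                                                         
                                                         


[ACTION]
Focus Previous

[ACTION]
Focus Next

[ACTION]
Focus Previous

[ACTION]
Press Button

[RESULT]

The framework handles incoming requests efficiently. The 
                                                         
The framework monitors thread pools incrementally.       
This module processes configuration files reliably. Error
The system optimizes configuration files sequentially. Th
This module processes batch operations reliably. The syst
The pipeline manages memory allocations asynchronously.  
                                                         
The pipeline manages configuration files periodically. Th
The process handles database records periodically. The fr
                                                         
                                                         
                                                         
                                                         
                                                         
                                                         
                                                         
                                                         
                                                         
                                                         
                                                         


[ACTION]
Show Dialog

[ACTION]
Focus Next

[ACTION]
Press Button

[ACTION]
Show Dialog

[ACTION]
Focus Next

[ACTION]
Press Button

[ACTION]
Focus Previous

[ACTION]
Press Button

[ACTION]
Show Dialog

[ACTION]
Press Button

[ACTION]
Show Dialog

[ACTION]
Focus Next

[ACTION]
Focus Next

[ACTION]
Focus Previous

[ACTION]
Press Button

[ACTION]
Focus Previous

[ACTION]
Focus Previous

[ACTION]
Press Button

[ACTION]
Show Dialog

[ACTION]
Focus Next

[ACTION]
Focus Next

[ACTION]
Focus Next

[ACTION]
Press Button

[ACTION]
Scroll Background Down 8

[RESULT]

The pipeline manages configuration files periodically. Th
The process handles database records periodically. The fr
                                                         
                                                         
                                                         
                                                         
                                                         
                                                         
                                                         
                                                         
                                                         
                                                         
                                                         
                                                         
                                                         
                                                         
                                                         
                                                         
                                                         
                                                         
                                                         


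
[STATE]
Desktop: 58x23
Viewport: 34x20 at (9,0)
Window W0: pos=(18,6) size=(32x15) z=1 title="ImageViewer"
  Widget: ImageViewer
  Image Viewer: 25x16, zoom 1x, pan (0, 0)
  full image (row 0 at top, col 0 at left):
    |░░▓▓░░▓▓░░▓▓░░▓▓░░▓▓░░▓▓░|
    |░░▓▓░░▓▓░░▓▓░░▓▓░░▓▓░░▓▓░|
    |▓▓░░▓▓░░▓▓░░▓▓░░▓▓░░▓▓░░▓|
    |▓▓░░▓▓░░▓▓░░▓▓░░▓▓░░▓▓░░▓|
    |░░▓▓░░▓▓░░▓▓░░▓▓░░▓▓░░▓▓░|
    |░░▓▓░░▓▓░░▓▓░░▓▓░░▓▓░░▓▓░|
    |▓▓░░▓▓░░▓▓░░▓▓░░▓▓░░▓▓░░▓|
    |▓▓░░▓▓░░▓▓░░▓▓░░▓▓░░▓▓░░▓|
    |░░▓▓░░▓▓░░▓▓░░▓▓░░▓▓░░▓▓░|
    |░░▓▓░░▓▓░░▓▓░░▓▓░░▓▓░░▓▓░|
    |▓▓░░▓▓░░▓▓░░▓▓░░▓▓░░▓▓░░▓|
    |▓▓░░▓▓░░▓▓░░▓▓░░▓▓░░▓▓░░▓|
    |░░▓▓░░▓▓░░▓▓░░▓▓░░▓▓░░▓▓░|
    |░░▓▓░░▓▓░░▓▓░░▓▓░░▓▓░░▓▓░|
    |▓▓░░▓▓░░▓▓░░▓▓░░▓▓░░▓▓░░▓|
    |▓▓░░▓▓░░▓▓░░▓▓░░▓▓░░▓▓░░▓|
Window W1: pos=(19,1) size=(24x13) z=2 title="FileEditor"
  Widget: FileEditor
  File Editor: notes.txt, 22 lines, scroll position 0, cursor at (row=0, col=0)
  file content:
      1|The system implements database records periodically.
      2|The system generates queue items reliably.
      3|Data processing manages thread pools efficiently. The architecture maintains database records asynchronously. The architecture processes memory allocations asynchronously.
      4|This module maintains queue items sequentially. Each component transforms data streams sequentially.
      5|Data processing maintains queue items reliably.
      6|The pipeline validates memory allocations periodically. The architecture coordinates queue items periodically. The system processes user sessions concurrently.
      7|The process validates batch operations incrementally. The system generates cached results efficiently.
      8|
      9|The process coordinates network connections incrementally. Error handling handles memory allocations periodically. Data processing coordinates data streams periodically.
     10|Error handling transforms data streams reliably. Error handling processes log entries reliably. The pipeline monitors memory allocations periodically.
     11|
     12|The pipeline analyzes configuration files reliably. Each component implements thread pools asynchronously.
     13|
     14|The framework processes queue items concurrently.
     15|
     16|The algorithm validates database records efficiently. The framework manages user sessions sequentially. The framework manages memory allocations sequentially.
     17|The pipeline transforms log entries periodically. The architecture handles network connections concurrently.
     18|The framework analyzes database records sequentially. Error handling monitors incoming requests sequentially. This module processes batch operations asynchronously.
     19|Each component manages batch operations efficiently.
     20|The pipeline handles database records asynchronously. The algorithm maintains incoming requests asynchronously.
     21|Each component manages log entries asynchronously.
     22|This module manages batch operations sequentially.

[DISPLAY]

                                  
          ┏━━━━━━━━━━━━━━━━━━━━━━┓
          ┃ FileEditor           ┃
          ┠──────────────────────┨
          ┃█he system implements▲┃
          ┃The system generates █┃
         ┏┃Data processing manag░┃
         ┃┃This module maintains░┃
         ┠┃Data processing maint░┃
         ┃┃The pipeline validate░┃
         ┃┃The process validates░┃
         ┃┃                     ░┃
         ┃┃The process coordinat▼┃
         ┃┗━━━━━━━━━━━━━━━━━━━━━━┛
         ┃░░▓▓░░▓▓░░▓▓░░▓▓░░▓▓░░▓▓
         ┃▓▓░░▓▓░░▓▓░░▓▓░░▓▓░░▓▓░░
         ┃▓▓░░▓▓░░▓▓░░▓▓░░▓▓░░▓▓░░
         ┃░░▓▓░░▓▓░░▓▓░░▓▓░░▓▓░░▓▓
         ┃░░▓▓░░▓▓░░▓▓░░▓▓░░▓▓░░▓▓
         ┃▓▓░░▓▓░░▓▓░░▓▓░░▓▓░░▓▓░░


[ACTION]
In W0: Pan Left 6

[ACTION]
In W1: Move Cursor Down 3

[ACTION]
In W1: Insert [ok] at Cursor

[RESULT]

                                  
          ┏━━━━━━━━━━━━━━━━━━━━━━┓
          ┃ FileEditor           ┃
          ┠──────────────────────┨
          ┃The system implements▲┃
          ┃The system generates █┃
         ┏┃Data processing manag░┃
         ┃┃ok█his module maintai░┃
         ┠┃Data processing maint░┃
         ┃┃The pipeline validate░┃
         ┃┃The process validates░┃
         ┃┃                     ░┃
         ┃┃The process coordinat▼┃
         ┃┗━━━━━━━━━━━━━━━━━━━━━━┛
         ┃░░▓▓░░▓▓░░▓▓░░▓▓░░▓▓░░▓▓
         ┃▓▓░░▓▓░░▓▓░░▓▓░░▓▓░░▓▓░░
         ┃▓▓░░▓▓░░▓▓░░▓▓░░▓▓░░▓▓░░
         ┃░░▓▓░░▓▓░░▓▓░░▓▓░░▓▓░░▓▓
         ┃░░▓▓░░▓▓░░▓▓░░▓▓░░▓▓░░▓▓
         ┃▓▓░░▓▓░░▓▓░░▓▓░░▓▓░░▓▓░░
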